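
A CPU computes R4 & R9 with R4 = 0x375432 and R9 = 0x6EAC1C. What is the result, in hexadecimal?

0x260410

AND each hex digit independently (no carries):
  3&6=2, 7&E=6, 5&A=0, 4&C=4, 3&1=1, 2&C=0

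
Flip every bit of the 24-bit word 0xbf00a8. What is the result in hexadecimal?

Each hex digit d becomes f−d:
  b→4, f→0, 0→f, 0→f, a→5, 8→7

0x40ff57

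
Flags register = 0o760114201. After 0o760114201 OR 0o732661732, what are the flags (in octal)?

OR each oct digit independently (no carries):
  7|7=7, 6|3=7, 0|2=2, 1|6=7, 1|6=7, 4|1=5, 2|7=7, 0|3=3, 1|2=3

0o772775733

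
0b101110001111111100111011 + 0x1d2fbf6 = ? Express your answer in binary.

0b10100010111111101100110001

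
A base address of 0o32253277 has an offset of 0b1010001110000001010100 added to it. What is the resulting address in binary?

0b100100100011011100010011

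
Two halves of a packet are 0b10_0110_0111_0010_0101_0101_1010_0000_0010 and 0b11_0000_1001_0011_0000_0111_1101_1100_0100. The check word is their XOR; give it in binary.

XOR bit by bit (1 where the bits differ):
  1001100111001001010101101000000010
^ 1100001001001100000111110111000100
= 0101101110000101010010011111000110

0b0101101110000101010010011111000110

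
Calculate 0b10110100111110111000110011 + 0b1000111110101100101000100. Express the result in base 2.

Add column by column in base 2, right to left:
  1+0 = 1
  1+0 = 1
  0+1 = 1
  0+0 = 0
  1+0 = 1
  1+0 = 1
  0+1 = 1
  0+0 = 0
  0+1 = 1
  1+0 = 1
  1+0 = 1
  1+1 = 0 carry 1
  0+1+1 = 0 carry 1
  1+0+1 = 0 carry 1
  1+1+1 = 1 carry 1
  1+0+1 = 0 carry 1
  1+1+1 = 1 carry 1
  1+1+1 = 1 carry 1
  0+1+1 = 0 carry 1
  0+1+1 = 0 carry 1
  1+1+1 = 1 carry 1
  0+0+1 = 1
  1+0 = 1
  1+0 = 1
  0+1 = 1
  1+0 = 1

0b11111100110100011101110111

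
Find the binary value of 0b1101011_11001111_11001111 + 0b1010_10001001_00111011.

0b11101100101100100001010

Add column by column in base 2, right to left:
  1+1 = 0 carry 1
  1+1+1 = 1 carry 1
  1+0+1 = 0 carry 1
  1+1+1 = 1 carry 1
  0+1+1 = 0 carry 1
  0+1+1 = 0 carry 1
  1+0+1 = 0 carry 1
  1+0+1 = 0 carry 1
  1+1+1 = 1 carry 1
  1+0+1 = 0 carry 1
  1+0+1 = 0 carry 1
  1+1+1 = 1 carry 1
  0+0+1 = 1
  0+0 = 0
  1+0 = 1
  1+1 = 0 carry 1
  1+0+1 = 0 carry 1
  1+1+1 = 1 carry 1
  0+0+1 = 1
  1+1 = 0 carry 1
  0+0+1 = 1
  1+0 = 1
  1+0 = 1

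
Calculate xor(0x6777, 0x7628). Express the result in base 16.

0x115f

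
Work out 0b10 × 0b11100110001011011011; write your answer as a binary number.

0b111001100010110110110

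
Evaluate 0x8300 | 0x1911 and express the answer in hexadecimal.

OR each hex digit independently (no carries):
  8|1=9, 3|9=B, 0|1=1, 0|1=1

0x9B11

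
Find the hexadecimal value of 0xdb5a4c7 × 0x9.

Multiply each base-16 digit by 9, carrying:
  7×9 = 63 → write f carry 3
  c×9+3 = 111 → write f carry 6
  4×9+6 = 42 → write a carry 2
  a×9+2 = 92 → write c carry 5
  5×9+5 = 50 → write 2 carry 3
  b×9+3 = 102 → write 6 carry 6
  d×9+6 = 123 → write b carry 7
  remaining carry: 7

0x7b62caff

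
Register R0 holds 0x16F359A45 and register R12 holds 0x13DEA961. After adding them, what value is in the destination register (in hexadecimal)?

Add column by column in base 16, right to left:
  5+1 = 6
  4+6 = A
  A+9 = 3 carry 1
  9+A+1 = 4 carry 1
  5+E+1 = 4 carry 1
  3+D+1 = 1 carry 1
  F+3+1 = 3 carry 1
  6+1+1 = 8
  1+0 = 1

0x1831443A6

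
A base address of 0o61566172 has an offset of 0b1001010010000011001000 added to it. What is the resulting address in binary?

0b111011000000110101000010

0o61566172 = 0b110001101110110001111010 in binary.
Add column by column in base 2, right to left:
  0+0 = 0
  1+0 = 1
  0+0 = 0
  1+1 = 0 carry 1
  1+0+1 = 0 carry 1
  1+0+1 = 0 carry 1
  1+1+1 = 1 carry 1
  0+1+1 = 0 carry 1
  0+0+1 = 1
  0+0 = 0
  1+0 = 1
  1+0 = 1
  0+0 = 0
  1+1 = 0 carry 1
  1+0+1 = 0 carry 1
  1+0+1 = 0 carry 1
  0+1+1 = 0 carry 1
  1+0+1 = 0 carry 1
  1+1+1 = 1 carry 1
  0+0+1 = 1
  0+0 = 0
  0+1 = 1
  1+0 = 1
  1+0 = 1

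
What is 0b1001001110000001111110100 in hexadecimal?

Group the bits into nibbles: 0001 0010 0111 0000 0011 1111 0100 → 12703f4.

0x12703f4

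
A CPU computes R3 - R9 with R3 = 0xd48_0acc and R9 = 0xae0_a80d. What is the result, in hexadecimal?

0x26762bf

Subtract column by column in base 16:
  c-d → f (borrow)
  c-0-1 → b
  a-8 → 2
  0-a → 6 (borrow)
  8-0-1 → 7
  4-e → 6 (borrow)
  d-a-1 → 2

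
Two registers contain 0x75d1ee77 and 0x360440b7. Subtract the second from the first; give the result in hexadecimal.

0x3fcdadc0

Subtract column by column in base 16:
  7-7 → 0
  7-b → c (borrow)
  e-0-1 → d
  e-4 → a
  1-4 → d (borrow)
  d-0-1 → c
  5-6 → f (borrow)
  7-3-1 → 3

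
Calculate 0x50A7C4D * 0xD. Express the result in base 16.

0x41884FE9

Multiply each base-16 digit by 13, carrying:
  D×13 = 169 → write 9 carry 10
  4×13+10 = 62 → write E carry 3
  C×13+3 = 159 → write F carry 9
  7×13+9 = 100 → write 4 carry 6
  A×13+6 = 136 → write 8 carry 8
  0×13+8 = 8 → write 8
  5×13 = 65 → write 1 carry 4
  remaining carry: 4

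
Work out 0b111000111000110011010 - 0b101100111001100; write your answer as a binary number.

0b111000001011111001110

Subtract column by column in base 2:
  0-0 → 0
  1-0 → 1
  0-1 → 1 (borrow)
  1-1-1 → 1 (borrow)
  1-0-1 → 0
  0-0 → 0
  0-1 → 1 (borrow)
  1-1-1 → 1 (borrow)
  1-1-1 → 1 (borrow)
  0-0-1 → 1 (borrow)
  0-0-1 → 1 (borrow)
  0-1-1 → 0 (borrow)
  1-1-1 → 1 (borrow)
  1-0-1 → 0
  1-1 → 0
  0-0 → 0
  0-0 → 0
  0-0 → 0
  1-0 → 1
  1-0 → 1
  1-0 → 1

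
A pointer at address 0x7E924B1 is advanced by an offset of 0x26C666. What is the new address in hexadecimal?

Add column by column in base 16, right to left:
  1+6 = 7
  B+6 = 1 carry 1
  4+6+1 = B
  2+C = E
  9+6 = F
  E+2 = 0 carry 1
  7+0+1 = 8

0x80FEB17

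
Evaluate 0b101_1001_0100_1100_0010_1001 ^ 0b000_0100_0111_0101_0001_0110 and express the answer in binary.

0b10111010011100100111111

XOR bit by bit (1 where the bits differ):
  10110010100110000101001
^ 00001000111010100010110
= 10111010011100100111111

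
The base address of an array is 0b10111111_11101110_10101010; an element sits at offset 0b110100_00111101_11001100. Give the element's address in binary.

0b111101000010110001110110

Add column by column in base 2, right to left:
  0+0 = 0
  1+0 = 1
  0+1 = 1
  1+1 = 0 carry 1
  0+0+1 = 1
  1+0 = 1
  0+1 = 1
  1+1 = 0 carry 1
  0+1+1 = 0 carry 1
  1+0+1 = 0 carry 1
  1+1+1 = 1 carry 1
  1+1+1 = 1 carry 1
  0+1+1 = 0 carry 1
  1+1+1 = 1 carry 1
  1+0+1 = 0 carry 1
  1+0+1 = 0 carry 1
  1+0+1 = 0 carry 1
  1+0+1 = 0 carry 1
  1+1+1 = 1 carry 1
  1+0+1 = 0 carry 1
  1+1+1 = 1 carry 1
  1+1+1 = 1 carry 1
  0+0+1 = 1
  1+0 = 1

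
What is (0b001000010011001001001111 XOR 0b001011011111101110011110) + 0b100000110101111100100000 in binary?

0b100100000010100011110001

First 0b001000010011001001001111 XOR 0b001011011111101110011110 = 0b000011001100100111010001.
Add column by column in base 2, right to left:
  1+0 = 1
  0+0 = 0
  0+0 = 0
  0+0 = 0
  1+0 = 1
  0+1 = 1
  1+0 = 1
  1+0 = 1
  1+1 = 0 carry 1
  0+1+1 = 0 carry 1
  0+1+1 = 0 carry 1
  1+1+1 = 1 carry 1
  0+1+1 = 0 carry 1
  0+0+1 = 1
  1+1 = 0 carry 1
  1+0+1 = 0 carry 1
  0+1+1 = 0 carry 1
  0+1+1 = 0 carry 1
  1+0+1 = 0 carry 1
  1+0+1 = 0 carry 1
  0+0+1 = 1
  0+0 = 0
  0+0 = 0
  0+1 = 1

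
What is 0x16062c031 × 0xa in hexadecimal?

0xdc3db81ea

Multiply each base-16 digit by 10, carrying:
  1×10 = 10 → write a
  3×10 = 30 → write e carry 1
  0×10+1 = 1 → write 1
  c×10 = 120 → write 8 carry 7
  2×10+7 = 27 → write b carry 1
  6×10+1 = 61 → write d carry 3
  0×10+3 = 3 → write 3
  6×10 = 60 → write c carry 3
  1×10+3 = 13 → write d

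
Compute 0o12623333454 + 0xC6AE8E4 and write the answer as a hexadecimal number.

0x62B8A010

0o12623333454 = 0x564DB72C in hexadecimal.
Add column by column in base 16, right to left:
  C+4 = 0 carry 1
  2+E+1 = 1 carry 1
  7+8+1 = 0 carry 1
  B+E+1 = A carry 1
  D+A+1 = 8 carry 1
  4+6+1 = B
  6+C = 2 carry 1
  5+0+1 = 6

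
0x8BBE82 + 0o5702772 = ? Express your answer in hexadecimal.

0o5702772 = 0x1785FA in hexadecimal.
Add column by column in base 16, right to left:
  2+A = C
  8+F = 7 carry 1
  E+5+1 = 4 carry 1
  B+8+1 = 4 carry 1
  B+7+1 = 3 carry 1
  8+1+1 = A

0xA3447C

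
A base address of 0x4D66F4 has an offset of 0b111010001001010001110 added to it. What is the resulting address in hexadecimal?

0x6A7982

0b111010001001010001110 = 0x1D128E in hexadecimal.
Add column by column in base 16, right to left:
  4+E = 2 carry 1
  F+8+1 = 8 carry 1
  6+2+1 = 9
  6+1 = 7
  D+D = A carry 1
  4+1+1 = 6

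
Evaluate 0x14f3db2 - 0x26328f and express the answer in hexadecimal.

0x1290b23

Subtract column by column in base 16:
  2-f → 3 (borrow)
  b-8-1 → 2
  d-2 → b
  3-3 → 0
  f-6 → 9
  4-2 → 2
  1-0 → 1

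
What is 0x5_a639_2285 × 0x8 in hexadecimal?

Multiply each base-16 digit by 8, carrying:
  5×8 = 40 → write 8 carry 2
  8×8+2 = 66 → write 2 carry 4
  2×8+4 = 20 → write 4 carry 1
  2×8+1 = 17 → write 1 carry 1
  9×8+1 = 73 → write 9 carry 4
  3×8+4 = 28 → write c carry 1
  6×8+1 = 49 → write 1 carry 3
  a×8+3 = 83 → write 3 carry 5
  5×8+5 = 45 → write d carry 2
  remaining carry: 2

0x2d31c91428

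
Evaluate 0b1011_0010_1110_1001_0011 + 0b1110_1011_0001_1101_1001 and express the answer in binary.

0b110011110000001101100

Add column by column in base 2, right to left:
  1+1 = 0 carry 1
  1+0+1 = 0 carry 1
  0+0+1 = 1
  0+1 = 1
  1+1 = 0 carry 1
  0+0+1 = 1
  0+1 = 1
  1+1 = 0 carry 1
  0+1+1 = 0 carry 1
  1+0+1 = 0 carry 1
  1+0+1 = 0 carry 1
  1+0+1 = 0 carry 1
  0+1+1 = 0 carry 1
  1+1+1 = 1 carry 1
  0+0+1 = 1
  0+1 = 1
  1+0 = 1
  1+1 = 0 carry 1
  0+1+1 = 0 carry 1
  1+1+1 = 1 carry 1
  final carry 1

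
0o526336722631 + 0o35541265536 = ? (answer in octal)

0o564100210367

Add column by column in base 8, right to left:
  1+6 = 7
  3+3 = 6
  6+5 = 3 carry 1
  2+5+1 = 0 carry 1
  2+6+1 = 1 carry 1
  7+2+1 = 2 carry 1
  6+1+1 = 0 carry 1
  3+4+1 = 0 carry 1
  3+5+1 = 1 carry 1
  6+5+1 = 4 carry 1
  2+3+1 = 6
  5+0 = 5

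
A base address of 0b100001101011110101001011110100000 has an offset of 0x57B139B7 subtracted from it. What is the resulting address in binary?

0x57B139B7 = 0b1010111101100010011100110110111 in binary.
Subtract column by column in base 2:
  0-1 → 1 (borrow)
  0-1-1 → 0 (borrow)
  0-1-1 → 0 (borrow)
  0-0-1 → 1 (borrow)
  0-1-1 → 0 (borrow)
  1-1-1 → 1 (borrow)
  0-0-1 → 1 (borrow)
  1-1-1 → 1 (borrow)
  1-1-1 → 1 (borrow)
  1-0-1 → 0
  1-0 → 1
  0-1 → 1 (borrow)
  1-1-1 → 1 (borrow)
  0-1-1 → 0 (borrow)
  0-0-1 → 1 (borrow)
  1-0-1 → 0
  0-1 → 1 (borrow)
  1-0-1 → 0
  0-0 → 0
  1-0 → 1
  1-1 → 0
  1-1 → 0
  1-0 → 1
  0-1 → 1 (borrow)
  1-1-1 → 1 (borrow)
  0-1-1 → 0 (borrow)
  1-1-1 → 1 (borrow)
  1-0-1 → 0
  0-1 → 1 (borrow)
  0-0-1 → 1 (borrow)
  0-1-1 → 0 (borrow)
  0-0-1 → 1 (borrow)
  1-0-1 → 0

0b10110101110010010101110111101001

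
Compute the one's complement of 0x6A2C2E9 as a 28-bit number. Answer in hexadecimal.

0x95D3D16

Each hex digit d becomes F−d:
  6→9, A→5, 2→D, C→3, 2→D, E→1, 9→6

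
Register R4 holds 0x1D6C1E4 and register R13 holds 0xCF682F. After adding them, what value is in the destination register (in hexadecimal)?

0x2A62A13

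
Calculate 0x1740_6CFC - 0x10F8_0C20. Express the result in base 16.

Subtract column by column in base 16:
  C-0 → C
  F-2 → D
  C-C → 0
  6-0 → 6
  0-8 → 8 (borrow)
  4-F-1 → 4 (borrow)
  7-0-1 → 6
  1-1 → 0

0x64860DC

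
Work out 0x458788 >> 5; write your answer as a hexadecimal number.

5 bits is not a whole number of base-16 digits; in binary: 10001011000011110001000 >> 5 = 100010110000111100.

0x22C3C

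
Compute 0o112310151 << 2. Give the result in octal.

0o451440644

2 bits is not a whole number of base-8 digits; in binary: 1001010011001000001101001 << 2 = 100101001100100000110100100.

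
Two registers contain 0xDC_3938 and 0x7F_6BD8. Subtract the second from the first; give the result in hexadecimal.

0x5CCD60

Subtract column by column in base 16:
  8-8 → 0
  3-D → 6 (borrow)
  9-B-1 → D (borrow)
  3-6-1 → C (borrow)
  C-F-1 → C (borrow)
  D-7-1 → 5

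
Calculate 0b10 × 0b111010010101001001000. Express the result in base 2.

0b1110100101010010010000

Multiply each base-2 digit by 2, carrying:
  0×2 = 0 → write 0
  0×2 = 0 → write 0
  0×2 = 0 → write 0
  1×2 = 2 → write 0 carry 1
  0×2+1 = 1 → write 1
  0×2 = 0 → write 0
  1×2 = 2 → write 0 carry 1
  0×2+1 = 1 → write 1
  0×2 = 0 → write 0
  1×2 = 2 → write 0 carry 1
  0×2+1 = 1 → write 1
  1×2 = 2 → write 0 carry 1
  0×2+1 = 1 → write 1
  1×2 = 2 → write 0 carry 1
  0×2+1 = 1 → write 1
  0×2 = 0 → write 0
  1×2 = 2 → write 0 carry 1
  0×2+1 = 1 → write 1
  1×2 = 2 → write 0 carry 1
  1×2+1 = 3 → write 1 carry 1
  1×2+1 = 3 → write 1 carry 1
  remaining carry: 1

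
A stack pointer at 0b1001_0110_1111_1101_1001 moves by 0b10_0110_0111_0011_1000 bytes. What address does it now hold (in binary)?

0b10111101011100010001

Add column by column in base 2, right to left:
  1+0 = 1
  0+0 = 0
  0+0 = 0
  1+1 = 0 carry 1
  1+1+1 = 1 carry 1
  0+1+1 = 0 carry 1
  1+0+1 = 0 carry 1
  1+0+1 = 0 carry 1
  1+1+1 = 1 carry 1
  1+1+1 = 1 carry 1
  1+1+1 = 1 carry 1
  1+0+1 = 0 carry 1
  0+0+1 = 1
  1+1 = 0 carry 1
  1+1+1 = 1 carry 1
  0+0+1 = 1
  1+0 = 1
  0+1 = 1
  0+0 = 0
  1+0 = 1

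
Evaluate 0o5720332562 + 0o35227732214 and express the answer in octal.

0o43150264776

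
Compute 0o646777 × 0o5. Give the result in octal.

0o4102773

Multiply each base-8 digit by 5, carrying:
  7×5 = 35 → write 3 carry 4
  7×5+4 = 39 → write 7 carry 4
  7×5+4 = 39 → write 7 carry 4
  6×5+4 = 34 → write 2 carry 4
  4×5+4 = 24 → write 0 carry 3
  6×5+3 = 33 → write 1 carry 4
  remaining carry: 4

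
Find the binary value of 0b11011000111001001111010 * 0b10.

Multiply each base-2 digit by 2, carrying:
  0×2 = 0 → write 0
  1×2 = 2 → write 0 carry 1
  0×2+1 = 1 → write 1
  1×2 = 2 → write 0 carry 1
  1×2+1 = 3 → write 1 carry 1
  1×2+1 = 3 → write 1 carry 1
  1×2+1 = 3 → write 1 carry 1
  0×2+1 = 1 → write 1
  0×2 = 0 → write 0
  1×2 = 2 → write 0 carry 1
  0×2+1 = 1 → write 1
  0×2 = 0 → write 0
  1×2 = 2 → write 0 carry 1
  1×2+1 = 3 → write 1 carry 1
  1×2+1 = 3 → write 1 carry 1
  0×2+1 = 1 → write 1
  0×2 = 0 → write 0
  0×2 = 0 → write 0
  1×2 = 2 → write 0 carry 1
  1×2+1 = 3 → write 1 carry 1
  0×2+1 = 1 → write 1
  1×2 = 2 → write 0 carry 1
  1×2+1 = 3 → write 1 carry 1
  remaining carry: 1

0b110110001110010011110100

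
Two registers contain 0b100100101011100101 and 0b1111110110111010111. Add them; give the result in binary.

Add column by column in base 2, right to left:
  1+1 = 0 carry 1
  0+1+1 = 0 carry 1
  1+1+1 = 1 carry 1
  0+0+1 = 1
  0+1 = 1
  1+0 = 1
  1+1 = 0 carry 1
  1+1+1 = 1 carry 1
  0+1+1 = 0 carry 1
  1+0+1 = 0 carry 1
  0+1+1 = 0 carry 1
  1+1+1 = 1 carry 1
  0+0+1 = 1
  0+1 = 1
  1+1 = 0 carry 1
  0+1+1 = 0 carry 1
  0+1+1 = 0 carry 1
  1+1+1 = 1 carry 1
  0+1+1 = 0 carry 1
  final carry 1

0b10100011100010111100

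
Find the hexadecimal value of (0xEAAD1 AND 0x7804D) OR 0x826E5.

0xEA6E5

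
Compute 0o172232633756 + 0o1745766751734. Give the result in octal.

Add column by column in base 8, right to left:
  6+4 = 2 carry 1
  5+3+1 = 1 carry 1
  7+7+1 = 7 carry 1
  3+1+1 = 5
  3+5 = 0 carry 1
  6+7+1 = 6 carry 1
  2+6+1 = 1 carry 1
  3+6+1 = 2 carry 1
  2+7+1 = 2 carry 1
  2+5+1 = 0 carry 1
  7+4+1 = 4 carry 1
  1+7+1 = 1 carry 1
  0+1+1 = 2

0o2140221605712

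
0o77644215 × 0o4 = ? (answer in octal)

0o377221064

Multiply each base-8 digit by 4, carrying:
  5×4 = 20 → write 4 carry 2
  1×4+2 = 6 → write 6
  2×4 = 8 → write 0 carry 1
  4×4+1 = 17 → write 1 carry 2
  4×4+2 = 18 → write 2 carry 2
  6×4+2 = 26 → write 2 carry 3
  7×4+3 = 31 → write 7 carry 3
  7×4+3 = 31 → write 7 carry 3
  remaining carry: 3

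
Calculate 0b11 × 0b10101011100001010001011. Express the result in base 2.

0b1000000010100011110100001

Multiply each base-2 digit by 3, carrying:
  1×3 = 3 → write 1 carry 1
  1×3+1 = 4 → write 0 carry 2
  0×3+2 = 2 → write 0 carry 1
  1×3+1 = 4 → write 0 carry 2
  0×3+2 = 2 → write 0 carry 1
  0×3+1 = 1 → write 1
  0×3 = 0 → write 0
  1×3 = 3 → write 1 carry 1
  0×3+1 = 1 → write 1
  1×3 = 3 → write 1 carry 1
  0×3+1 = 1 → write 1
  0×3 = 0 → write 0
  0×3 = 0 → write 0
  0×3 = 0 → write 0
  1×3 = 3 → write 1 carry 1
  1×3+1 = 4 → write 0 carry 2
  1×3+2 = 5 → write 1 carry 2
  0×3+2 = 2 → write 0 carry 1
  1×3+1 = 4 → write 0 carry 2
  0×3+2 = 2 → write 0 carry 1
  1×3+1 = 4 → write 0 carry 2
  0×3+2 = 2 → write 0 carry 1
  1×3+1 = 4 → write 0 carry 2
  remaining carry: 10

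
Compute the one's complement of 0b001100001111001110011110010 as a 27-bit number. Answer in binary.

0b110011110000110001100001101

Invert each bit: 001100001111001110011110010 → 110011110000110001100001101.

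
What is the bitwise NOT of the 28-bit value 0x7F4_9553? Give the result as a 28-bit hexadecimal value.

0x80B6AAC

Each hex digit d becomes F−d:
  7→8, F→0, 4→B, 9→6, 5→A, 5→A, 3→C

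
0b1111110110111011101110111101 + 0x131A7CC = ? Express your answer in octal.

0o2103261611

0b1111110110111011101110111101 = 0o1766735675 in octal.
0x131A7CC = 0o114323714 in octal.
Add column by column in base 8, right to left:
  5+4 = 1 carry 1
  7+1+1 = 1 carry 1
  6+7+1 = 6 carry 1
  5+3+1 = 1 carry 1
  3+2+1 = 6
  7+3 = 2 carry 1
  6+4+1 = 3 carry 1
  6+1+1 = 0 carry 1
  7+1+1 = 1 carry 1
  1+0+1 = 2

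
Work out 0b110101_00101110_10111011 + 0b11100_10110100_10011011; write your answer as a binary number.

0b10100011110001101010110

Add column by column in base 2, right to left:
  1+1 = 0 carry 1
  1+1+1 = 1 carry 1
  0+0+1 = 1
  1+1 = 0 carry 1
  1+1+1 = 1 carry 1
  1+0+1 = 0 carry 1
  0+0+1 = 1
  1+1 = 0 carry 1
  0+0+1 = 1
  1+0 = 1
  1+1 = 0 carry 1
  1+0+1 = 0 carry 1
  0+1+1 = 0 carry 1
  1+1+1 = 1 carry 1
  0+0+1 = 1
  0+1 = 1
  1+0 = 1
  0+0 = 0
  1+1 = 0 carry 1
  0+1+1 = 0 carry 1
  1+1+1 = 1 carry 1
  1+0+1 = 0 carry 1
  final carry 1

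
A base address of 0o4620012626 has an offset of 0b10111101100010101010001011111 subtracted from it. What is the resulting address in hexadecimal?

0xe8ec137

0o4620012626 = 0x26401596 in hexadecimal.
0b10111101100010101010001011111 = 0x17b1545f in hexadecimal.
Subtract column by column in base 16:
  6-f → 7 (borrow)
  9-5-1 → 3
  5-4 → 1
  1-5 → c (borrow)
  0-1-1 → e (borrow)
  4-b-1 → 8 (borrow)
  6-7-1 → e (borrow)
  2-1-1 → 0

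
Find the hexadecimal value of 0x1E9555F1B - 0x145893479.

Subtract column by column in base 16:
  B-9 → 2
  1-7 → A (borrow)
  F-4-1 → A
  5-3 → 2
  5-9 → C (borrow)
  5-8-1 → C (borrow)
  9-5-1 → 3
  E-4 → A
  1-1 → 0

0xA3CC2AA2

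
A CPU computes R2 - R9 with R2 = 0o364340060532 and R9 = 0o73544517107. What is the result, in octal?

Subtract column by column in base 8:
  2-7 → 3 (borrow)
  3-0-1 → 2
  5-1 → 4
  0-7 → 1 (borrow)
  6-1-1 → 4
  0-5 → 3 (borrow)
  0-4-1 → 3 (borrow)
  4-4-1 → 7 (borrow)
  3-5-1 → 5 (borrow)
  4-3-1 → 0
  6-7 → 7 (borrow)
  3-0-1 → 2

0o270573341423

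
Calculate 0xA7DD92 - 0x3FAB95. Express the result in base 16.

Subtract column by column in base 16:
  2-5 → D (borrow)
  9-9-1 → F (borrow)
  D-B-1 → 1
  D-A → 3
  7-F → 8 (borrow)
  A-3-1 → 6

0x6831FD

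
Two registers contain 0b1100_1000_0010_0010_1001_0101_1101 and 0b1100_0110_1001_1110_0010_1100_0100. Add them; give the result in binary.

0b11000111011000000110000100001

Add column by column in base 2, right to left:
  1+0 = 1
  0+0 = 0
  1+1 = 0 carry 1
  1+0+1 = 0 carry 1
  1+0+1 = 0 carry 1
  0+0+1 = 1
  1+1 = 0 carry 1
  0+1+1 = 0 carry 1
  1+0+1 = 0 carry 1
  0+1+1 = 0 carry 1
  0+0+1 = 1
  1+0 = 1
  0+0 = 0
  1+1 = 0 carry 1
  0+1+1 = 0 carry 1
  0+1+1 = 0 carry 1
  0+1+1 = 0 carry 1
  1+0+1 = 0 carry 1
  0+0+1 = 1
  0+1 = 1
  0+0 = 0
  0+1 = 1
  0+1 = 1
  1+0 = 1
  0+0 = 0
  0+0 = 0
  1+1 = 0 carry 1
  1+1+1 = 1 carry 1
  final carry 1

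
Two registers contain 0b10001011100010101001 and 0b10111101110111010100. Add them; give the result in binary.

Add column by column in base 2, right to left:
  1+0 = 1
  0+0 = 0
  0+1 = 1
  1+0 = 1
  0+1 = 1
  1+0 = 1
  0+1 = 1
  1+1 = 0 carry 1
  0+1+1 = 0 carry 1
  0+0+1 = 1
  0+1 = 1
  1+1 = 0 carry 1
  1+1+1 = 1 carry 1
  1+0+1 = 0 carry 1
  0+1+1 = 0 carry 1
  1+1+1 = 1 carry 1
  0+1+1 = 0 carry 1
  0+1+1 = 0 carry 1
  0+0+1 = 1
  1+1 = 0 carry 1
  final carry 1

0b101001001011001111101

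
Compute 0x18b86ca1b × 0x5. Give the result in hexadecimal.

Multiply each base-16 digit by 5, carrying:
  b×5 = 55 → write 7 carry 3
  1×5+3 = 8 → write 8
  a×5 = 50 → write 2 carry 3
  c×5+3 = 63 → write f carry 3
  6×5+3 = 33 → write 1 carry 2
  8×5+2 = 42 → write a carry 2
  b×5+2 = 57 → write 9 carry 3
  8×5+3 = 43 → write b carry 2
  1×5+2 = 7 → write 7

0x7b9a1f287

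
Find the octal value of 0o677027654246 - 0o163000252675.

0o514027401351

Subtract column by column in base 8:
  6-5 → 1
  4-7 → 5 (borrow)
  2-6-1 → 3 (borrow)
  4-2-1 → 1
  5-5 → 0
  6-2 → 4
  7-0 → 7
  2-0 → 2
  0-0 → 0
  7-3 → 4
  7-6 → 1
  6-1 → 5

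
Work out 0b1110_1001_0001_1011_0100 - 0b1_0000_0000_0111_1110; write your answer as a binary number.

Subtract column by column in base 2:
  0-0 → 0
  0-1 → 1 (borrow)
  1-1-1 → 1 (borrow)
  0-1-1 → 0 (borrow)
  1-1-1 → 1 (borrow)
  1-1-1 → 1 (borrow)
  0-1-1 → 0 (borrow)
  1-0-1 → 0
  1-0 → 1
  0-0 → 0
  0-0 → 0
  0-0 → 0
  1-0 → 1
  0-0 → 0
  0-0 → 0
  1-0 → 1
  0-1 → 1 (borrow)
  1-0-1 → 0
  1-0 → 1
  1-0 → 1

0b11011001000100110110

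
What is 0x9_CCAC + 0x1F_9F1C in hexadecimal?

0x296BC8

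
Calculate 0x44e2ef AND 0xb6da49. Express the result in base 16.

AND each hex digit independently (no carries):
  4&b=0, 4&6=4, e&d=c, 2&a=2, e&4=4, f&9=9

0x04c249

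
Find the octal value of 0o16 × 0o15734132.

0o303012354

Multiply each base-8 digit by 14, carrying:
  2×14 = 28 → write 4 carry 3
  3×14+3 = 45 → write 5 carry 5
  1×14+5 = 19 → write 3 carry 2
  4×14+2 = 58 → write 2 carry 7
  3×14+7 = 49 → write 1 carry 6
  7×14+6 = 104 → write 0 carry 13
  5×14+13 = 83 → write 3 carry 10
  1×14+10 = 24 → write 0 carry 3
  remaining carry: 3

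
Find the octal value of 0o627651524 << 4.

0o14575232500

4 bits is not a whole number of base-8 digits; in binary: 110010111110101001101010100 << 4 = 1100101111101010011010101000000.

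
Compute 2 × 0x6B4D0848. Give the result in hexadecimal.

0xD69A1090

Multiply each base-16 digit by 2, carrying:
  8×2 = 16 → write 0 carry 1
  4×2+1 = 9 → write 9
  8×2 = 16 → write 0 carry 1
  0×2+1 = 1 → write 1
  D×2 = 26 → write A carry 1
  4×2+1 = 9 → write 9
  B×2 = 22 → write 6 carry 1
  6×2+1 = 13 → write D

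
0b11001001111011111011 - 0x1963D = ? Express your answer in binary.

0b10110000100010111110

0x1963D = 0b11001011000111101 in binary.
Subtract column by column in base 2:
  1-1 → 0
  1-0 → 1
  0-1 → 1 (borrow)
  1-1-1 → 1 (borrow)
  1-1-1 → 1 (borrow)
  1-1-1 → 1 (borrow)
  1-0-1 → 0
  1-0 → 1
  0-0 → 0
  1-1 → 0
  1-1 → 0
  1-0 → 1
  1-1 → 0
  0-0 → 0
  0-0 → 0
  1-1 → 0
  0-1 → 1 (borrow)
  0-0-1 → 1 (borrow)
  1-0-1 → 0
  1-0 → 1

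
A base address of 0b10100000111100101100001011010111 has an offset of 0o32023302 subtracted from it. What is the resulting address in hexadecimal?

0b10100000111100101100001011010111 = 0xA0F2C2D7 in hexadecimal.
0o32023302 = 0x6826C2 in hexadecimal.
Subtract column by column in base 16:
  7-2 → 5
  D-C → 1
  2-6 → C (borrow)
  C-2-1 → 9
  2-8 → A (borrow)
  F-6-1 → 8
  0-0 → 0
  A-0 → A

0xA08A9C15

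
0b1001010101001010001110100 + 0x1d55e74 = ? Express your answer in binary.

0x1d55e74 = 0b1110101010101111001110100 in binary.
Add column by column in base 2, right to left:
  0+0 = 0
  0+0 = 0
  1+1 = 0 carry 1
  0+0+1 = 1
  1+1 = 0 carry 1
  1+1+1 = 1 carry 1
  1+1+1 = 1 carry 1
  0+0+1 = 1
  0+0 = 0
  0+1 = 1
  1+1 = 0 carry 1
  0+1+1 = 0 carry 1
  1+1+1 = 1 carry 1
  0+0+1 = 1
  0+1 = 1
  1+0 = 1
  0+1 = 1
  1+0 = 1
  0+1 = 1
  1+0 = 1
  0+1 = 1
  1+0 = 1
  0+1 = 1
  0+1 = 1
  1+1 = 0 carry 1
  final carry 1

0b10111111111111001011101000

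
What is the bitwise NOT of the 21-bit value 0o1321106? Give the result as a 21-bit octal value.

0o6456671

Each oct digit d becomes 7−d:
  1→6, 3→4, 2→5, 1→6, 1→6, 0→7, 6→1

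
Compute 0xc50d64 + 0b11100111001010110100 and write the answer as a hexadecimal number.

0xd38018

0b11100111001010110100 = 0xe72b4 in hexadecimal.
Add column by column in base 16, right to left:
  4+4 = 8
  6+b = 1 carry 1
  d+2+1 = 0 carry 1
  0+7+1 = 8
  5+e = 3 carry 1
  c+0+1 = d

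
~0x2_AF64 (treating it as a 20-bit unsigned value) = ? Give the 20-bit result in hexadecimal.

0xD509B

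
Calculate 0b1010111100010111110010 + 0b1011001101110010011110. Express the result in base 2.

0b10110001010001010010000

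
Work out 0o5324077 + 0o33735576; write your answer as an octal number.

Add column by column in base 8, right to left:
  7+6 = 5 carry 1
  7+7+1 = 7 carry 1
  0+5+1 = 6
  4+5 = 1 carry 1
  2+3+1 = 6
  3+7 = 2 carry 1
  5+3+1 = 1 carry 1
  0+3+1 = 4

0o41261675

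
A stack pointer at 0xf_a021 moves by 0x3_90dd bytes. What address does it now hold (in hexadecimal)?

0x1330fe

Add column by column in base 16, right to left:
  1+d = e
  2+d = f
  0+0 = 0
  a+9 = 3 carry 1
  f+3+1 = 3 carry 1
  final carry 1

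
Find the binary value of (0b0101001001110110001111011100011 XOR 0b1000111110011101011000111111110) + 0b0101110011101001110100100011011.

First 0b0101001001110110001111011100011 XOR 0b1000111110011101011000111111110 = 0b1101110111101011010111100011101.
Add column by column in base 2, right to left:
  1+1 = 0 carry 1
  0+1+1 = 0 carry 1
  1+0+1 = 0 carry 1
  1+1+1 = 1 carry 1
  1+1+1 = 1 carry 1
  0+0+1 = 1
  0+0 = 0
  0+0 = 0
  1+1 = 0 carry 1
  1+0+1 = 0 carry 1
  1+0+1 = 0 carry 1
  1+1+1 = 1 carry 1
  0+0+1 = 1
  1+1 = 0 carry 1
  0+1+1 = 0 carry 1
  1+1+1 = 1 carry 1
  1+0+1 = 0 carry 1
  0+0+1 = 1
  1+1 = 0 carry 1
  0+0+1 = 1
  1+1 = 0 carry 1
  1+1+1 = 1 carry 1
  1+1+1 = 1 carry 1
  1+0+1 = 0 carry 1
  0+0+1 = 1
  1+1 = 0 carry 1
  1+1+1 = 1 carry 1
  1+1+1 = 1 carry 1
  0+0+1 = 1
  1+1 = 0 carry 1
  1+0+1 = 0 carry 1
  final carry 1

0b10011101011010101001100000111000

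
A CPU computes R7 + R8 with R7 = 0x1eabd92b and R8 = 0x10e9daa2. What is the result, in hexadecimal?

Add column by column in base 16, right to left:
  b+2 = d
  2+a = c
  9+a = 3 carry 1
  d+d+1 = b carry 1
  b+9+1 = 5 carry 1
  a+e+1 = 9 carry 1
  e+0+1 = f
  1+1 = 2

0x2f95b3cd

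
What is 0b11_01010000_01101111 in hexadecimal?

0x3506F

Group the bits into nibbles: 0011 0101 0000 0110 1111 → 3506F.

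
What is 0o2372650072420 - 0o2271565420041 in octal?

0o101062452357

Subtract column by column in base 8:
  0-1 → 7 (borrow)
  2-4-1 → 5 (borrow)
  4-0-1 → 3
  2-0 → 2
  7-2 → 5
  0-4 → 4 (borrow)
  0-5-1 → 2 (borrow)
  5-6-1 → 6 (borrow)
  6-5-1 → 0
  2-1 → 1
  7-7 → 0
  3-2 → 1
  2-2 → 0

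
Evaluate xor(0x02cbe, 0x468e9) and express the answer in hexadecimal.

0x44457

XOR each hex digit independently (no carries):
  0^4=4, 2^6=4, c^8=4, b^e=5, e^9=7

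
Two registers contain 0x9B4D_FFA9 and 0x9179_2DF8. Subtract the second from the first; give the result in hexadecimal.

Subtract column by column in base 16:
  9-8 → 1
  A-F → B (borrow)
  F-D-1 → 1
  F-2 → D
  D-9 → 4
  4-7 → D (borrow)
  B-1-1 → 9
  9-9 → 0

0x9D4D1B1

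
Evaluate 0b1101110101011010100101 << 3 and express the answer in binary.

Left shift by 3: append 3 zero bits.

0b1101110101011010100101000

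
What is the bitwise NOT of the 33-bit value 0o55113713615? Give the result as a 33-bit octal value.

Each oct digit d becomes 7−d:
  5→2, 5→2, 1→6, 1→6, 3→4, 7→0, 1→6, 3→4, 6→1, 1→6, 5→2

0o22664064162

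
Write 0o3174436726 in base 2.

0b11001111100100011110111010110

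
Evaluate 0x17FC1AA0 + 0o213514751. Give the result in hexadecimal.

0x1A2AB489

0o213514751 = 0x22E99E9 in hexadecimal.
Add column by column in base 16, right to left:
  0+9 = 9
  A+E = 8 carry 1
  A+9+1 = 4 carry 1
  1+9+1 = B
  C+E = A carry 1
  F+2+1 = 2 carry 1
  7+2+1 = A
  1+0 = 1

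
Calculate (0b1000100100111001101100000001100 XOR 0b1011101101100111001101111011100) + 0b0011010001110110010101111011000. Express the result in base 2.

0b110011011010100110111110101000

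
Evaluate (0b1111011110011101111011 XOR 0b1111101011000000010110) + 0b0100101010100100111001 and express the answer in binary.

0b101100000000010100110

First 0b1111011110011101111011 XOR 0b1111101011000000010110 = 0b0000110101011101101101.
Add column by column in base 2, right to left:
  1+1 = 0 carry 1
  0+0+1 = 1
  1+0 = 1
  1+1 = 0 carry 1
  0+1+1 = 0 carry 1
  1+1+1 = 1 carry 1
  1+0+1 = 0 carry 1
  0+0+1 = 1
  1+1 = 0 carry 1
  1+0+1 = 0 carry 1
  1+0+1 = 0 carry 1
  0+1+1 = 0 carry 1
  1+0+1 = 0 carry 1
  0+1+1 = 0 carry 1
  1+0+1 = 0 carry 1
  0+1+1 = 0 carry 1
  1+0+1 = 0 carry 1
  1+1+1 = 1 carry 1
  0+0+1 = 1
  0+0 = 0
  0+1 = 1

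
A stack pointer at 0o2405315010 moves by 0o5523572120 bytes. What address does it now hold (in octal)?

Add column by column in base 8, right to left:
  0+0 = 0
  1+2 = 3
  0+1 = 1
  5+2 = 7
  1+7 = 0 carry 1
  3+5+1 = 1 carry 1
  5+3+1 = 1 carry 1
  0+2+1 = 3
  4+5 = 1 carry 1
  2+5+1 = 0 carry 1
  final carry 1

0o10131107130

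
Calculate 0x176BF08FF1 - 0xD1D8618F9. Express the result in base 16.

Subtract column by column in base 16:
  1-9 → 8 (borrow)
  F-F-1 → F (borrow)
  F-8-1 → 6
  8-1 → 7
  0-6 → A (borrow)
  F-8-1 → 6
  B-D → E (borrow)
  6-1-1 → 4
  7-D → A (borrow)
  1-0-1 → 0

0xA4E6A76F8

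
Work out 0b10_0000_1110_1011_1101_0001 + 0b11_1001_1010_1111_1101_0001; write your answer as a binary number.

0b10110101001101110100010

Add column by column in base 2, right to left:
  1+1 = 0 carry 1
  0+0+1 = 1
  0+0 = 0
  0+0 = 0
  1+1 = 0 carry 1
  0+0+1 = 1
  1+1 = 0 carry 1
  1+1+1 = 1 carry 1
  1+1+1 = 1 carry 1
  1+1+1 = 1 carry 1
  0+1+1 = 0 carry 1
  1+1+1 = 1 carry 1
  0+0+1 = 1
  1+1 = 0 carry 1
  1+0+1 = 0 carry 1
  1+1+1 = 1 carry 1
  0+1+1 = 0 carry 1
  0+0+1 = 1
  0+0 = 0
  0+1 = 1
  0+1 = 1
  1+1 = 0 carry 1
  final carry 1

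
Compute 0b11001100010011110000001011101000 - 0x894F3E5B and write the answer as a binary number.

0b1000010111111111100010010001101

0x894F3E5B = 0b10001001010011110011111001011011 in binary.
Subtract column by column in base 2:
  0-1 → 1 (borrow)
  0-1-1 → 0 (borrow)
  0-0-1 → 1 (borrow)
  1-1-1 → 1 (borrow)
  0-1-1 → 0 (borrow)
  1-0-1 → 0
  1-1 → 0
  1-0 → 1
  0-0 → 0
  1-1 → 0
  0-1 → 1 (borrow)
  0-1-1 → 0 (borrow)
  0-1-1 → 0 (borrow)
  0-1-1 → 0 (borrow)
  0-0-1 → 1 (borrow)
  0-0-1 → 1 (borrow)
  1-1-1 → 1 (borrow)
  1-1-1 → 1 (borrow)
  1-1-1 → 1 (borrow)
  1-1-1 → 1 (borrow)
  0-0-1 → 1 (borrow)
  0-0-1 → 1 (borrow)
  1-1-1 → 1 (borrow)
  0-0-1 → 1 (borrow)
  0-1-1 → 0 (borrow)
  0-0-1 → 1 (borrow)
  1-0-1 → 0
  1-1 → 0
  0-0 → 0
  0-0 → 0
  1-0 → 1
  1-1 → 0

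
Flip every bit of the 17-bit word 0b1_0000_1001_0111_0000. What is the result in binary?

Invert each bit: 10000100101110000 → 01111011010001111.

0b01111011010001111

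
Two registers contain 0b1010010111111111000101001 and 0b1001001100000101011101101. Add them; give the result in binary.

Add column by column in base 2, right to left:
  1+1 = 0 carry 1
  0+0+1 = 1
  0+1 = 1
  1+1 = 0 carry 1
  0+0+1 = 1
  1+1 = 0 carry 1
  0+1+1 = 0 carry 1
  0+1+1 = 0 carry 1
  0+0+1 = 1
  1+1 = 0 carry 1
  1+0+1 = 0 carry 1
  1+1+1 = 1 carry 1
  1+0+1 = 0 carry 1
  1+0+1 = 0 carry 1
  1+0+1 = 0 carry 1
  1+0+1 = 0 carry 1
  1+0+1 = 0 carry 1
  1+1+1 = 1 carry 1
  0+1+1 = 0 carry 1
  1+0+1 = 0 carry 1
  0+0+1 = 1
  0+1 = 1
  1+0 = 1
  0+0 = 0
  1+1 = 0 carry 1
  final carry 1

0b10011100100000100100010110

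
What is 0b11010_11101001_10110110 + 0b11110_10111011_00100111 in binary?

0b1110011010010011011101

Add column by column in base 2, right to left:
  0+1 = 1
  1+1 = 0 carry 1
  1+1+1 = 1 carry 1
  0+0+1 = 1
  1+0 = 1
  1+1 = 0 carry 1
  0+0+1 = 1
  1+0 = 1
  1+1 = 0 carry 1
  0+1+1 = 0 carry 1
  0+0+1 = 1
  1+1 = 0 carry 1
  0+1+1 = 0 carry 1
  1+1+1 = 1 carry 1
  1+0+1 = 0 carry 1
  1+1+1 = 1 carry 1
  0+0+1 = 1
  1+1 = 0 carry 1
  0+1+1 = 0 carry 1
  1+1+1 = 1 carry 1
  1+1+1 = 1 carry 1
  final carry 1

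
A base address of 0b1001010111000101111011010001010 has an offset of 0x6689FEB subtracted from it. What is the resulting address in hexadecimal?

0x447A569F

0b1001010111000101111011010001010 = 0x4AE2F68A in hexadecimal.
Subtract column by column in base 16:
  A-B → F (borrow)
  8-E-1 → 9 (borrow)
  6-F-1 → 6 (borrow)
  F-9-1 → 5
  2-8 → A (borrow)
  E-6-1 → 7
  A-6 → 4
  4-0 → 4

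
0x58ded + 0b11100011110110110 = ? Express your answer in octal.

0o1652643

0x58ded = 0o1306755 in octal.
0b11100011110110110 = 0o343666 in octal.
Add column by column in base 8, right to left:
  5+6 = 3 carry 1
  5+6+1 = 4 carry 1
  7+6+1 = 6 carry 1
  6+3+1 = 2 carry 1
  0+4+1 = 5
  3+3 = 6
  1+0 = 1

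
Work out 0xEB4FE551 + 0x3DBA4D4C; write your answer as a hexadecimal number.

Add column by column in base 16, right to left:
  1+C = D
  5+4 = 9
  5+D = 2 carry 1
  E+4+1 = 3 carry 1
  F+A+1 = A carry 1
  4+B+1 = 0 carry 1
  B+D+1 = 9 carry 1
  E+3+1 = 2 carry 1
  final carry 1

0x1290A329D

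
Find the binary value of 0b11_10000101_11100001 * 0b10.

0b1110000101111000010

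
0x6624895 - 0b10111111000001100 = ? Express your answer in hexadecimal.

0b10111111000001100 = 0x17E0C in hexadecimal.
Subtract column by column in base 16:
  5-C → 9 (borrow)
  9-0-1 → 8
  8-E → A (borrow)
  4-7-1 → C (borrow)
  2-1-1 → 0
  6-0 → 6
  6-0 → 6

0x660CA89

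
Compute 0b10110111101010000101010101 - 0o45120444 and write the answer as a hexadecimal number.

0b10110111101010000101010101 = 0x2DEA155 in hexadecimal.
0o45120444 = 0x94A124 in hexadecimal.
Subtract column by column in base 16:
  5-4 → 1
  5-2 → 3
  1-1 → 0
  A-A → 0
  E-4 → A
  D-9 → 4
  2-0 → 2

0x24A0031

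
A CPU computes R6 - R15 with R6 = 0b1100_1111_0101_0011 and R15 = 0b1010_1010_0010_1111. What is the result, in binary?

0b10010100100100

Subtract column by column in base 2:
  1-1 → 0
  1-1 → 0
  0-1 → 1 (borrow)
  0-1-1 → 0 (borrow)
  1-0-1 → 0
  0-1 → 1 (borrow)
  1-0-1 → 0
  0-0 → 0
  1-0 → 1
  1-1 → 0
  1-0 → 1
  1-1 → 0
  0-0 → 0
  0-1 → 1 (borrow)
  1-0-1 → 0
  1-1 → 0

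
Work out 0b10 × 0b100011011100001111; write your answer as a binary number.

Multiply each base-2 digit by 2, carrying:
  1×2 = 2 → write 0 carry 1
  1×2+1 = 3 → write 1 carry 1
  1×2+1 = 3 → write 1 carry 1
  1×2+1 = 3 → write 1 carry 1
  0×2+1 = 1 → write 1
  0×2 = 0 → write 0
  0×2 = 0 → write 0
  0×2 = 0 → write 0
  1×2 = 2 → write 0 carry 1
  1×2+1 = 3 → write 1 carry 1
  1×2+1 = 3 → write 1 carry 1
  0×2+1 = 1 → write 1
  1×2 = 2 → write 0 carry 1
  1×2+1 = 3 → write 1 carry 1
  0×2+1 = 1 → write 1
  0×2 = 0 → write 0
  0×2 = 0 → write 0
  1×2 = 2 → write 0 carry 1
  remaining carry: 1

0b1000110111000011110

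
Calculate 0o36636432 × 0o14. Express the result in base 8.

Multiply each base-8 digit by 12, carrying:
  2×12 = 24 → write 0 carry 3
  3×12+3 = 39 → write 7 carry 4
  4×12+4 = 52 → write 4 carry 6
  6×12+6 = 78 → write 6 carry 9
  3×12+9 = 45 → write 5 carry 5
  6×12+5 = 77 → write 5 carry 9
  6×12+9 = 81 → write 1 carry 10
  3×12+10 = 46 → write 6 carry 5
  remaining carry: 5

0o561556470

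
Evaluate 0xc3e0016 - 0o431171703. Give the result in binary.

0b111110110010000110001010011

0xc3e0016 = 0b1100001111100000000000010110 in binary.
0o431171703 = 0b100011001001111001111000011 in binary.
Subtract column by column in base 2:
  0-1 → 1 (borrow)
  1-1-1 → 1 (borrow)
  1-0-1 → 0
  0-0 → 0
  1-0 → 1
  0-0 → 0
  0-1 → 1 (borrow)
  0-1-1 → 0 (borrow)
  0-1-1 → 0 (borrow)
  0-1-1 → 0 (borrow)
  0-0-1 → 1 (borrow)
  0-0-1 → 1 (borrow)
  0-1-1 → 0 (borrow)
  0-1-1 → 0 (borrow)
  0-1-1 → 0 (borrow)
  0-1-1 → 0 (borrow)
  0-0-1 → 1 (borrow)
  1-0-1 → 0
  1-1 → 0
  1-0 → 1
  1-0 → 1
  1-1 → 0
  0-1 → 1 (borrow)
  0-0-1 → 1 (borrow)
  0-0-1 → 1 (borrow)
  0-0-1 → 1 (borrow)
  1-1-1 → 1 (borrow)
  1-0-1 → 0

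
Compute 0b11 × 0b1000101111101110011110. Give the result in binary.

0b11010001111001011011010

Multiply each base-2 digit by 3, carrying:
  0×3 = 0 → write 0
  1×3 = 3 → write 1 carry 1
  1×3+1 = 4 → write 0 carry 2
  1×3+2 = 5 → write 1 carry 2
  1×3+2 = 5 → write 1 carry 2
  0×3+2 = 2 → write 0 carry 1
  0×3+1 = 1 → write 1
  1×3 = 3 → write 1 carry 1
  1×3+1 = 4 → write 0 carry 2
  1×3+2 = 5 → write 1 carry 2
  0×3+2 = 2 → write 0 carry 1
  1×3+1 = 4 → write 0 carry 2
  1×3+2 = 5 → write 1 carry 2
  1×3+2 = 5 → write 1 carry 2
  1×3+2 = 5 → write 1 carry 2
  1×3+2 = 5 → write 1 carry 2
  0×3+2 = 2 → write 0 carry 1
  1×3+1 = 4 → write 0 carry 2
  0×3+2 = 2 → write 0 carry 1
  0×3+1 = 1 → write 1
  0×3 = 0 → write 0
  1×3 = 3 → write 1 carry 1
  remaining carry: 1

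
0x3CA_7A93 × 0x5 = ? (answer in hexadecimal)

Multiply each base-16 digit by 5, carrying:
  3×5 = 15 → write F
  9×5 = 45 → write D carry 2
  A×5+2 = 52 → write 4 carry 3
  7×5+3 = 38 → write 6 carry 2
  A×5+2 = 52 → write 4 carry 3
  C×5+3 = 63 → write F carry 3
  3×5+3 = 18 → write 2 carry 1
  remaining carry: 1

0x12F464DF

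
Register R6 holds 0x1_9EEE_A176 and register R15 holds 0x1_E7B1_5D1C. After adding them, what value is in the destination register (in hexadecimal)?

0x3869FFE92

Add column by column in base 16, right to left:
  6+C = 2 carry 1
  7+1+1 = 9
  1+D = E
  A+5 = F
  E+1 = F
  E+B = 9 carry 1
  E+7+1 = 6 carry 1
  9+E+1 = 8 carry 1
  1+1+1 = 3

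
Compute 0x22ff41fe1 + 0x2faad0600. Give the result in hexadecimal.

0x52aa125e1

Add column by column in base 16, right to left:
  1+0 = 1
  e+0 = e
  f+6 = 5 carry 1
  1+0+1 = 2
  4+d = 1 carry 1
  f+a+1 = a carry 1
  f+a+1 = a carry 1
  2+f+1 = 2 carry 1
  2+2+1 = 5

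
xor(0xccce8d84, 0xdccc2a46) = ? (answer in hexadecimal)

0x1002a7c2

XOR each hex digit independently (no carries):
  c^d=1, c^c=0, c^c=0, e^c=2, 8^2=a, d^a=7, 8^4=c, 4^6=2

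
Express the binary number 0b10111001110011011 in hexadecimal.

0x1739B

Group the bits into nibbles: 0001 0111 0011 1001 1011 → 1739B.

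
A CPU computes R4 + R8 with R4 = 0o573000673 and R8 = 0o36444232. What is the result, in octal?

0o631445125

Add column by column in base 8, right to left:
  3+2 = 5
  7+3 = 2 carry 1
  6+2+1 = 1 carry 1
  0+4+1 = 5
  0+4 = 4
  0+4 = 4
  3+6 = 1 carry 1
  7+3+1 = 3 carry 1
  5+0+1 = 6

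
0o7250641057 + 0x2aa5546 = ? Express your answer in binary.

0o7250641057 = 0b111010101000110100001000101111 in binary.
0x2aa5546 = 0b10101010100101010101000110 in binary.
Add column by column in base 2, right to left:
  1+0 = 1
  1+1 = 0 carry 1
  1+1+1 = 1 carry 1
  1+0+1 = 0 carry 1
  0+0+1 = 1
  1+0 = 1
  0+1 = 1
  0+0 = 0
  0+1 = 1
  1+0 = 1
  0+1 = 1
  0+0 = 0
  0+1 = 1
  0+0 = 0
  1+1 = 0 carry 1
  0+0+1 = 1
  1+0 = 1
  1+1 = 0 carry 1
  0+0+1 = 1
  0+1 = 1
  0+0 = 0
  1+1 = 0 carry 1
  0+0+1 = 1
  1+1 = 0 carry 1
  0+0+1 = 1
  1+1 = 0 carry 1
  0+0+1 = 1
  1+0 = 1
  1+0 = 1
  1+0 = 1

0b111101010011011001011101110101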